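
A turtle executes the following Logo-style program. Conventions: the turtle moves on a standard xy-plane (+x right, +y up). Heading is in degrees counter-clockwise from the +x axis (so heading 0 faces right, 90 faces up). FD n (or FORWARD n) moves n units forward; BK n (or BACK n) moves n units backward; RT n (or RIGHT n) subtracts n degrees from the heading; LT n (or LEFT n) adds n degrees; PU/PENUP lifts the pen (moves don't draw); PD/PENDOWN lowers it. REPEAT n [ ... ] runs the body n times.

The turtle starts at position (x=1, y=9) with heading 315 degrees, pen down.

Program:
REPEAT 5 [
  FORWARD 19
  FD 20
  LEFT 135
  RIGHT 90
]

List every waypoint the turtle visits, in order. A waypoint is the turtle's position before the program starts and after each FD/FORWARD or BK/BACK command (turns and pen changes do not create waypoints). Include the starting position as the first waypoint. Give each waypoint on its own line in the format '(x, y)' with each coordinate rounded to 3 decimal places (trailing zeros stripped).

Answer: (1, 9)
(14.435, -4.435)
(28.577, -18.577)
(47.577, -18.577)
(67.577, -18.577)
(81.012, -5.142)
(95.154, 9)
(95.154, 28)
(95.154, 48)
(81.719, 61.435)
(67.577, 75.577)

Derivation:
Executing turtle program step by step:
Start: pos=(1,9), heading=315, pen down
REPEAT 5 [
  -- iteration 1/5 --
  FD 19: (1,9) -> (14.435,-4.435) [heading=315, draw]
  FD 20: (14.435,-4.435) -> (28.577,-18.577) [heading=315, draw]
  LT 135: heading 315 -> 90
  RT 90: heading 90 -> 0
  -- iteration 2/5 --
  FD 19: (28.577,-18.577) -> (47.577,-18.577) [heading=0, draw]
  FD 20: (47.577,-18.577) -> (67.577,-18.577) [heading=0, draw]
  LT 135: heading 0 -> 135
  RT 90: heading 135 -> 45
  -- iteration 3/5 --
  FD 19: (67.577,-18.577) -> (81.012,-5.142) [heading=45, draw]
  FD 20: (81.012,-5.142) -> (95.154,9) [heading=45, draw]
  LT 135: heading 45 -> 180
  RT 90: heading 180 -> 90
  -- iteration 4/5 --
  FD 19: (95.154,9) -> (95.154,28) [heading=90, draw]
  FD 20: (95.154,28) -> (95.154,48) [heading=90, draw]
  LT 135: heading 90 -> 225
  RT 90: heading 225 -> 135
  -- iteration 5/5 --
  FD 19: (95.154,48) -> (81.719,61.435) [heading=135, draw]
  FD 20: (81.719,61.435) -> (67.577,75.577) [heading=135, draw]
  LT 135: heading 135 -> 270
  RT 90: heading 270 -> 180
]
Final: pos=(67.577,75.577), heading=180, 10 segment(s) drawn
Waypoints (11 total):
(1, 9)
(14.435, -4.435)
(28.577, -18.577)
(47.577, -18.577)
(67.577, -18.577)
(81.012, -5.142)
(95.154, 9)
(95.154, 28)
(95.154, 48)
(81.719, 61.435)
(67.577, 75.577)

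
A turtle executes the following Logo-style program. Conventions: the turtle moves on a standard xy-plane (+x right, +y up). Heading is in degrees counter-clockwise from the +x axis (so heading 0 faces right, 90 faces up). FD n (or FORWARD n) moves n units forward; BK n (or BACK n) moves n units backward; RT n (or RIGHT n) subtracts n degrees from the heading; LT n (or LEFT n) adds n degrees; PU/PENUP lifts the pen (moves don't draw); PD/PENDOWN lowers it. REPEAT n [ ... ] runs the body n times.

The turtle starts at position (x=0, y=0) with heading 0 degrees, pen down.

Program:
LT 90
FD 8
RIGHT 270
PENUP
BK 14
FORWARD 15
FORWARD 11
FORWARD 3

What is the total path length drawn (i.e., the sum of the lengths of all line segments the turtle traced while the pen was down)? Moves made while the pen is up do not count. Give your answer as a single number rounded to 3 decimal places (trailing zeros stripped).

Executing turtle program step by step:
Start: pos=(0,0), heading=0, pen down
LT 90: heading 0 -> 90
FD 8: (0,0) -> (0,8) [heading=90, draw]
RT 270: heading 90 -> 180
PU: pen up
BK 14: (0,8) -> (14,8) [heading=180, move]
FD 15: (14,8) -> (-1,8) [heading=180, move]
FD 11: (-1,8) -> (-12,8) [heading=180, move]
FD 3: (-12,8) -> (-15,8) [heading=180, move]
Final: pos=(-15,8), heading=180, 1 segment(s) drawn

Segment lengths:
  seg 1: (0,0) -> (0,8), length = 8
Total = 8

Answer: 8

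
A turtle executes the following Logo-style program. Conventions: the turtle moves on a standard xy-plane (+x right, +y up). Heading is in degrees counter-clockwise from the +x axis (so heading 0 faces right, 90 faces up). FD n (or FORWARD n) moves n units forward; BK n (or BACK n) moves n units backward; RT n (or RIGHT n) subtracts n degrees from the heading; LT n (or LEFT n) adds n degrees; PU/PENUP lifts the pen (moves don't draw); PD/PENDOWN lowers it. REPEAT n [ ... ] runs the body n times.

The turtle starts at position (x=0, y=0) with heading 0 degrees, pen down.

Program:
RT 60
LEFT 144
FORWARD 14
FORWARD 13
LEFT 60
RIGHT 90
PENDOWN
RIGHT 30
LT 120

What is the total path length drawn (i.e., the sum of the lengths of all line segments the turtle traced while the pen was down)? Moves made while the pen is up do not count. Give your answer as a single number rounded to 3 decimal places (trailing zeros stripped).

Answer: 27

Derivation:
Executing turtle program step by step:
Start: pos=(0,0), heading=0, pen down
RT 60: heading 0 -> 300
LT 144: heading 300 -> 84
FD 14: (0,0) -> (1.463,13.923) [heading=84, draw]
FD 13: (1.463,13.923) -> (2.822,26.852) [heading=84, draw]
LT 60: heading 84 -> 144
RT 90: heading 144 -> 54
PD: pen down
RT 30: heading 54 -> 24
LT 120: heading 24 -> 144
Final: pos=(2.822,26.852), heading=144, 2 segment(s) drawn

Segment lengths:
  seg 1: (0,0) -> (1.463,13.923), length = 14
  seg 2: (1.463,13.923) -> (2.822,26.852), length = 13
Total = 27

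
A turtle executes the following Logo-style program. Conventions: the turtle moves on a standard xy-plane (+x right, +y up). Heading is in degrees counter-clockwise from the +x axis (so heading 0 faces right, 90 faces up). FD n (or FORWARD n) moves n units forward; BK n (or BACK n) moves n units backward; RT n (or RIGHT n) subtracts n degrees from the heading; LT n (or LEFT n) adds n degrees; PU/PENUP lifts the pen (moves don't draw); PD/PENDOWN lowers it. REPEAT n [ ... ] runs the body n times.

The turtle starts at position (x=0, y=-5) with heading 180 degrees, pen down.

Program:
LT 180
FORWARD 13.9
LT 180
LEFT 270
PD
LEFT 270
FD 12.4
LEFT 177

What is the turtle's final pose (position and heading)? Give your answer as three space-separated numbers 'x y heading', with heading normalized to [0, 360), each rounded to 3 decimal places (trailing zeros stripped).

Answer: 26.3 -5 177

Derivation:
Executing turtle program step by step:
Start: pos=(0,-5), heading=180, pen down
LT 180: heading 180 -> 0
FD 13.9: (0,-5) -> (13.9,-5) [heading=0, draw]
LT 180: heading 0 -> 180
LT 270: heading 180 -> 90
PD: pen down
LT 270: heading 90 -> 0
FD 12.4: (13.9,-5) -> (26.3,-5) [heading=0, draw]
LT 177: heading 0 -> 177
Final: pos=(26.3,-5), heading=177, 2 segment(s) drawn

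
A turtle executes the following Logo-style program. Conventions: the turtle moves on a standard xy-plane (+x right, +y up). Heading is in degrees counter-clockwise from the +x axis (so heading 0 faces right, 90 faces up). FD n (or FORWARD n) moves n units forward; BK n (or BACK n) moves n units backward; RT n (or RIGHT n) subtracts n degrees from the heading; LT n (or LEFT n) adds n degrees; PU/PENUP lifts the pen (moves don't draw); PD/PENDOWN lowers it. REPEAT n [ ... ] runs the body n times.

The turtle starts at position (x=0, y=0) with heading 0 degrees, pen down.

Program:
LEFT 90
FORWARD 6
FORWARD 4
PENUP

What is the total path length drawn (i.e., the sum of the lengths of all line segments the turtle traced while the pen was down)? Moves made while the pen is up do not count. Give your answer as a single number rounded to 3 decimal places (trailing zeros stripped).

Executing turtle program step by step:
Start: pos=(0,0), heading=0, pen down
LT 90: heading 0 -> 90
FD 6: (0,0) -> (0,6) [heading=90, draw]
FD 4: (0,6) -> (0,10) [heading=90, draw]
PU: pen up
Final: pos=(0,10), heading=90, 2 segment(s) drawn

Segment lengths:
  seg 1: (0,0) -> (0,6), length = 6
  seg 2: (0,6) -> (0,10), length = 4
Total = 10

Answer: 10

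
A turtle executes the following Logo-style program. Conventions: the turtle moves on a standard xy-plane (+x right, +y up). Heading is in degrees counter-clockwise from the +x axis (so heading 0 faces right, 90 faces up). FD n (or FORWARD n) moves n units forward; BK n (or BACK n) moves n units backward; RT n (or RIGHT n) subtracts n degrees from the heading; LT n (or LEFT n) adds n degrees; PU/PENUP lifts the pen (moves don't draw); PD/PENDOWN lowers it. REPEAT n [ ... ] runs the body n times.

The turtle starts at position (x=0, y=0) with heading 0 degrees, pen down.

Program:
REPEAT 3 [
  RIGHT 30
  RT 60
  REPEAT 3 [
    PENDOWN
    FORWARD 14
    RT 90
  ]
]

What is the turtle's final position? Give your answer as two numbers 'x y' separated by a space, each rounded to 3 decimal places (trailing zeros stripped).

Answer: -42 0

Derivation:
Executing turtle program step by step:
Start: pos=(0,0), heading=0, pen down
REPEAT 3 [
  -- iteration 1/3 --
  RT 30: heading 0 -> 330
  RT 60: heading 330 -> 270
  REPEAT 3 [
    -- iteration 1/3 --
    PD: pen down
    FD 14: (0,0) -> (0,-14) [heading=270, draw]
    RT 90: heading 270 -> 180
    -- iteration 2/3 --
    PD: pen down
    FD 14: (0,-14) -> (-14,-14) [heading=180, draw]
    RT 90: heading 180 -> 90
    -- iteration 3/3 --
    PD: pen down
    FD 14: (-14,-14) -> (-14,0) [heading=90, draw]
    RT 90: heading 90 -> 0
  ]
  -- iteration 2/3 --
  RT 30: heading 0 -> 330
  RT 60: heading 330 -> 270
  REPEAT 3 [
    -- iteration 1/3 --
    PD: pen down
    FD 14: (-14,0) -> (-14,-14) [heading=270, draw]
    RT 90: heading 270 -> 180
    -- iteration 2/3 --
    PD: pen down
    FD 14: (-14,-14) -> (-28,-14) [heading=180, draw]
    RT 90: heading 180 -> 90
    -- iteration 3/3 --
    PD: pen down
    FD 14: (-28,-14) -> (-28,0) [heading=90, draw]
    RT 90: heading 90 -> 0
  ]
  -- iteration 3/3 --
  RT 30: heading 0 -> 330
  RT 60: heading 330 -> 270
  REPEAT 3 [
    -- iteration 1/3 --
    PD: pen down
    FD 14: (-28,0) -> (-28,-14) [heading=270, draw]
    RT 90: heading 270 -> 180
    -- iteration 2/3 --
    PD: pen down
    FD 14: (-28,-14) -> (-42,-14) [heading=180, draw]
    RT 90: heading 180 -> 90
    -- iteration 3/3 --
    PD: pen down
    FD 14: (-42,-14) -> (-42,0) [heading=90, draw]
    RT 90: heading 90 -> 0
  ]
]
Final: pos=(-42,0), heading=0, 9 segment(s) drawn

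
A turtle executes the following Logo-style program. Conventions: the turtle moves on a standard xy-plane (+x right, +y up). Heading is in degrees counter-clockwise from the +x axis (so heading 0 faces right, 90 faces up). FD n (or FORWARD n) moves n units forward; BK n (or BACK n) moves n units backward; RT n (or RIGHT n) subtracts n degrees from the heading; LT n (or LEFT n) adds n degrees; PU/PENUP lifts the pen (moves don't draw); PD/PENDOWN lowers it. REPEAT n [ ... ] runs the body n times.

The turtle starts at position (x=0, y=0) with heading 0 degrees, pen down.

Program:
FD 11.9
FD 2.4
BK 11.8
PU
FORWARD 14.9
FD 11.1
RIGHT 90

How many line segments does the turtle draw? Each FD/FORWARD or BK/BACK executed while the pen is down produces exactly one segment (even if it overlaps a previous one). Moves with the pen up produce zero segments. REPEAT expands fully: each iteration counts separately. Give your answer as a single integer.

Executing turtle program step by step:
Start: pos=(0,0), heading=0, pen down
FD 11.9: (0,0) -> (11.9,0) [heading=0, draw]
FD 2.4: (11.9,0) -> (14.3,0) [heading=0, draw]
BK 11.8: (14.3,0) -> (2.5,0) [heading=0, draw]
PU: pen up
FD 14.9: (2.5,0) -> (17.4,0) [heading=0, move]
FD 11.1: (17.4,0) -> (28.5,0) [heading=0, move]
RT 90: heading 0 -> 270
Final: pos=(28.5,0), heading=270, 3 segment(s) drawn
Segments drawn: 3

Answer: 3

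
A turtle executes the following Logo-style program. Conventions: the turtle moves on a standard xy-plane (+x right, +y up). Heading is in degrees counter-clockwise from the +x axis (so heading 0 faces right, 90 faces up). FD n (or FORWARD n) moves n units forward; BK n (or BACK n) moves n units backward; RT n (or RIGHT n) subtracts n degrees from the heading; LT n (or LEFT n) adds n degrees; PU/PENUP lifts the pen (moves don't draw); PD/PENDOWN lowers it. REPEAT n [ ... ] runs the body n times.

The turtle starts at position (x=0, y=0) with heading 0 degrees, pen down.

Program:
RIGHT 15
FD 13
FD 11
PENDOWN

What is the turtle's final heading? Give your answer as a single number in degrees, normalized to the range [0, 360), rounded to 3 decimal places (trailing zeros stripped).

Answer: 345

Derivation:
Executing turtle program step by step:
Start: pos=(0,0), heading=0, pen down
RT 15: heading 0 -> 345
FD 13: (0,0) -> (12.557,-3.365) [heading=345, draw]
FD 11: (12.557,-3.365) -> (23.182,-6.212) [heading=345, draw]
PD: pen down
Final: pos=(23.182,-6.212), heading=345, 2 segment(s) drawn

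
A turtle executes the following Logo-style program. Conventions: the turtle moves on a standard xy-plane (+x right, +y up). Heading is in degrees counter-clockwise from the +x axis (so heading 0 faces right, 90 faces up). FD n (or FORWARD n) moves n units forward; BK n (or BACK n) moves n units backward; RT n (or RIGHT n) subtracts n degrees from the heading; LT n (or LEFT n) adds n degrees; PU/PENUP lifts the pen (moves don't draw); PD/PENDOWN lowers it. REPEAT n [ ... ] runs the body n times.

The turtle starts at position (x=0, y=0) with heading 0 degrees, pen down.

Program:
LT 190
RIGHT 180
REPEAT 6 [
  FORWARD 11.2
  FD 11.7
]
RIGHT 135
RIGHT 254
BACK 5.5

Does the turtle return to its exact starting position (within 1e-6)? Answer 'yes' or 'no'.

Executing turtle program step by step:
Start: pos=(0,0), heading=0, pen down
LT 190: heading 0 -> 190
RT 180: heading 190 -> 10
REPEAT 6 [
  -- iteration 1/6 --
  FD 11.2: (0,0) -> (11.03,1.945) [heading=10, draw]
  FD 11.7: (11.03,1.945) -> (22.552,3.977) [heading=10, draw]
  -- iteration 2/6 --
  FD 11.2: (22.552,3.977) -> (33.582,5.921) [heading=10, draw]
  FD 11.7: (33.582,5.921) -> (45.104,7.953) [heading=10, draw]
  -- iteration 3/6 --
  FD 11.2: (45.104,7.953) -> (56.134,9.898) [heading=10, draw]
  FD 11.7: (56.134,9.898) -> (67.656,11.93) [heading=10, draw]
  -- iteration 4/6 --
  FD 11.2: (67.656,11.93) -> (78.686,13.874) [heading=10, draw]
  FD 11.7: (78.686,13.874) -> (90.208,15.906) [heading=10, draw]
  -- iteration 5/6 --
  FD 11.2: (90.208,15.906) -> (101.238,17.851) [heading=10, draw]
  FD 11.7: (101.238,17.851) -> (112.76,19.883) [heading=10, draw]
  -- iteration 6/6 --
  FD 11.2: (112.76,19.883) -> (123.79,21.828) [heading=10, draw]
  FD 11.7: (123.79,21.828) -> (135.313,23.859) [heading=10, draw]
]
RT 135: heading 10 -> 235
RT 254: heading 235 -> 341
BK 5.5: (135.313,23.859) -> (130.112,25.65) [heading=341, draw]
Final: pos=(130.112,25.65), heading=341, 13 segment(s) drawn

Start position: (0, 0)
Final position: (130.112, 25.65)
Distance = 132.616; >= 1e-6 -> NOT closed

Answer: no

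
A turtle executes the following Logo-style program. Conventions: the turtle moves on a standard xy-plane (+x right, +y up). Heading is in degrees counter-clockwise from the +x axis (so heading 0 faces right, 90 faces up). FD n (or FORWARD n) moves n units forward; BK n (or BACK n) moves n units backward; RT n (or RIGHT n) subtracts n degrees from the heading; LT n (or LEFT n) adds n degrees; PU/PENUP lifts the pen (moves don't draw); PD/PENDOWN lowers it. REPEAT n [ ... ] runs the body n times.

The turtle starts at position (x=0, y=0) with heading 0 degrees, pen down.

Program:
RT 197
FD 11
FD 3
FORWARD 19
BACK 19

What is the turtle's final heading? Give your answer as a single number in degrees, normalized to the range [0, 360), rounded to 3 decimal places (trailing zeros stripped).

Answer: 163

Derivation:
Executing turtle program step by step:
Start: pos=(0,0), heading=0, pen down
RT 197: heading 0 -> 163
FD 11: (0,0) -> (-10.519,3.216) [heading=163, draw]
FD 3: (-10.519,3.216) -> (-13.388,4.093) [heading=163, draw]
FD 19: (-13.388,4.093) -> (-31.558,9.648) [heading=163, draw]
BK 19: (-31.558,9.648) -> (-13.388,4.093) [heading=163, draw]
Final: pos=(-13.388,4.093), heading=163, 4 segment(s) drawn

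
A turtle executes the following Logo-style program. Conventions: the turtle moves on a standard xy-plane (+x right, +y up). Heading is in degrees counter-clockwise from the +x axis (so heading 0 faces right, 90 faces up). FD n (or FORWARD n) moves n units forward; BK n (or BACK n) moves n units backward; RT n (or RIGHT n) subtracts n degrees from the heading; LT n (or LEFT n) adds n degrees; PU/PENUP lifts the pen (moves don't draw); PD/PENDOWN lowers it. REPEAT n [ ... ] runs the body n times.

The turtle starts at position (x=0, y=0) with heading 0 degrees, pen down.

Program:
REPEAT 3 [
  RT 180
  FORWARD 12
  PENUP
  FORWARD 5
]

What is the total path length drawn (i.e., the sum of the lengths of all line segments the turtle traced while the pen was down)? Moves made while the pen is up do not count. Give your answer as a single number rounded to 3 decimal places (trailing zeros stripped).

Executing turtle program step by step:
Start: pos=(0,0), heading=0, pen down
REPEAT 3 [
  -- iteration 1/3 --
  RT 180: heading 0 -> 180
  FD 12: (0,0) -> (-12,0) [heading=180, draw]
  PU: pen up
  FD 5: (-12,0) -> (-17,0) [heading=180, move]
  -- iteration 2/3 --
  RT 180: heading 180 -> 0
  FD 12: (-17,0) -> (-5,0) [heading=0, move]
  PU: pen up
  FD 5: (-5,0) -> (0,0) [heading=0, move]
  -- iteration 3/3 --
  RT 180: heading 0 -> 180
  FD 12: (0,0) -> (-12,0) [heading=180, move]
  PU: pen up
  FD 5: (-12,0) -> (-17,0) [heading=180, move]
]
Final: pos=(-17,0), heading=180, 1 segment(s) drawn

Segment lengths:
  seg 1: (0,0) -> (-12,0), length = 12
Total = 12

Answer: 12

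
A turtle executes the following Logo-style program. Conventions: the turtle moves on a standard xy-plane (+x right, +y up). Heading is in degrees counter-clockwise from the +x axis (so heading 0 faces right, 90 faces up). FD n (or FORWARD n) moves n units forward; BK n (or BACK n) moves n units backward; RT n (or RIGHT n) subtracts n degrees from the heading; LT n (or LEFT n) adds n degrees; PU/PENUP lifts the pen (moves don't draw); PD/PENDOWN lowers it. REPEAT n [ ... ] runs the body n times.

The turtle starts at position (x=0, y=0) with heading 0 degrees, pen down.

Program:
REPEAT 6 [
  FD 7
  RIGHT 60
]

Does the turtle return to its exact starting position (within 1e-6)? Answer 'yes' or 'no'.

Executing turtle program step by step:
Start: pos=(0,0), heading=0, pen down
REPEAT 6 [
  -- iteration 1/6 --
  FD 7: (0,0) -> (7,0) [heading=0, draw]
  RT 60: heading 0 -> 300
  -- iteration 2/6 --
  FD 7: (7,0) -> (10.5,-6.062) [heading=300, draw]
  RT 60: heading 300 -> 240
  -- iteration 3/6 --
  FD 7: (10.5,-6.062) -> (7,-12.124) [heading=240, draw]
  RT 60: heading 240 -> 180
  -- iteration 4/6 --
  FD 7: (7,-12.124) -> (0,-12.124) [heading=180, draw]
  RT 60: heading 180 -> 120
  -- iteration 5/6 --
  FD 7: (0,-12.124) -> (-3.5,-6.062) [heading=120, draw]
  RT 60: heading 120 -> 60
  -- iteration 6/6 --
  FD 7: (-3.5,-6.062) -> (0,0) [heading=60, draw]
  RT 60: heading 60 -> 0
]
Final: pos=(0,0), heading=0, 6 segment(s) drawn

Start position: (0, 0)
Final position: (0, 0)
Distance = 0; < 1e-6 -> CLOSED

Answer: yes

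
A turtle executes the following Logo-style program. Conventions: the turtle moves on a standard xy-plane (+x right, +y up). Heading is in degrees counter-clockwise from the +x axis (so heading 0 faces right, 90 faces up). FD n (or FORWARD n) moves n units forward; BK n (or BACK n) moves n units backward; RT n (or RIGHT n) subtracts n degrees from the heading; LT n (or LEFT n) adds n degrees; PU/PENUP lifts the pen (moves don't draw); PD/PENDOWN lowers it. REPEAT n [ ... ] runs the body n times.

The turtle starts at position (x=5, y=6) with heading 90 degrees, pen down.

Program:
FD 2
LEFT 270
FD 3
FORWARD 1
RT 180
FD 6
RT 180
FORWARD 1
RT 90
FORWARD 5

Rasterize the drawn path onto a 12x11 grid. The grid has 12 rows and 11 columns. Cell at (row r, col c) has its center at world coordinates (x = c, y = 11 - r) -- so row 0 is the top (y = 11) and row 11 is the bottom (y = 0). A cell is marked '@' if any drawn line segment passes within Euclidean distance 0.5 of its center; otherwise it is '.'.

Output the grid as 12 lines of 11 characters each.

Segment 0: (5,6) -> (5,8)
Segment 1: (5,8) -> (8,8)
Segment 2: (8,8) -> (9,8)
Segment 3: (9,8) -> (3,8)
Segment 4: (3,8) -> (4,8)
Segment 5: (4,8) -> (4,3)

Answer: ...........
...........
...........
...@@@@@@@.
....@@.....
....@@.....
....@......
....@......
....@......
...........
...........
...........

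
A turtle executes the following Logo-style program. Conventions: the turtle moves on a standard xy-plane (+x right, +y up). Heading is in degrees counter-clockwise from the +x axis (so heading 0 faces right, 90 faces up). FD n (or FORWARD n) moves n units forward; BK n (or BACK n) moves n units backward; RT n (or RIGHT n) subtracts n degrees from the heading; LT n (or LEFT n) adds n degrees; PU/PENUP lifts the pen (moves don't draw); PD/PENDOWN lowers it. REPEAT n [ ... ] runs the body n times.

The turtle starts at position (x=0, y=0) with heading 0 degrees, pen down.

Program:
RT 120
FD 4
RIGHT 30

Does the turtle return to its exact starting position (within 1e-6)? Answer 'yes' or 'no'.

Executing turtle program step by step:
Start: pos=(0,0), heading=0, pen down
RT 120: heading 0 -> 240
FD 4: (0,0) -> (-2,-3.464) [heading=240, draw]
RT 30: heading 240 -> 210
Final: pos=(-2,-3.464), heading=210, 1 segment(s) drawn

Start position: (0, 0)
Final position: (-2, -3.464)
Distance = 4; >= 1e-6 -> NOT closed

Answer: no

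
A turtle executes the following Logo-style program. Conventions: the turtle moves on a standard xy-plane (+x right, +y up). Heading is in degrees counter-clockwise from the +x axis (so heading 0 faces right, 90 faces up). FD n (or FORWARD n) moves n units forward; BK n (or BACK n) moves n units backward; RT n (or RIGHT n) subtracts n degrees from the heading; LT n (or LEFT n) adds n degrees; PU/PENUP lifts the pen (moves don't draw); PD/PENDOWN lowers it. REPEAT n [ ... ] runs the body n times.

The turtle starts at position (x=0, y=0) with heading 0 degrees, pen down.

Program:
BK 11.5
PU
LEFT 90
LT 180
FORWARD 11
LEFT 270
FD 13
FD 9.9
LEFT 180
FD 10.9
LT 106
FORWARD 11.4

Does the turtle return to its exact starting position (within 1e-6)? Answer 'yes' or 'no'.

Answer: no

Derivation:
Executing turtle program step by step:
Start: pos=(0,0), heading=0, pen down
BK 11.5: (0,0) -> (-11.5,0) [heading=0, draw]
PU: pen up
LT 90: heading 0 -> 90
LT 180: heading 90 -> 270
FD 11: (-11.5,0) -> (-11.5,-11) [heading=270, move]
LT 270: heading 270 -> 180
FD 13: (-11.5,-11) -> (-24.5,-11) [heading=180, move]
FD 9.9: (-24.5,-11) -> (-34.4,-11) [heading=180, move]
LT 180: heading 180 -> 0
FD 10.9: (-34.4,-11) -> (-23.5,-11) [heading=0, move]
LT 106: heading 0 -> 106
FD 11.4: (-23.5,-11) -> (-26.642,-0.042) [heading=106, move]
Final: pos=(-26.642,-0.042), heading=106, 1 segment(s) drawn

Start position: (0, 0)
Final position: (-26.642, -0.042)
Distance = 26.642; >= 1e-6 -> NOT closed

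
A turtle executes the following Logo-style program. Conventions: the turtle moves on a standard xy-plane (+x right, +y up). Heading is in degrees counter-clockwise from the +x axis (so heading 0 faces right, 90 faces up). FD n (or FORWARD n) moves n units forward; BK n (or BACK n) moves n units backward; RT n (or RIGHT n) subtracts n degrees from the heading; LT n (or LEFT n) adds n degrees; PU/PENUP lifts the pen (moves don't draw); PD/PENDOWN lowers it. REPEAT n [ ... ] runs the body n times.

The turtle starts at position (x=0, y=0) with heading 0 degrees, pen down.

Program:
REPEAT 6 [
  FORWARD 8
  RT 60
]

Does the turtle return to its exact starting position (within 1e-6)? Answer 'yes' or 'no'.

Answer: yes

Derivation:
Executing turtle program step by step:
Start: pos=(0,0), heading=0, pen down
REPEAT 6 [
  -- iteration 1/6 --
  FD 8: (0,0) -> (8,0) [heading=0, draw]
  RT 60: heading 0 -> 300
  -- iteration 2/6 --
  FD 8: (8,0) -> (12,-6.928) [heading=300, draw]
  RT 60: heading 300 -> 240
  -- iteration 3/6 --
  FD 8: (12,-6.928) -> (8,-13.856) [heading=240, draw]
  RT 60: heading 240 -> 180
  -- iteration 4/6 --
  FD 8: (8,-13.856) -> (0,-13.856) [heading=180, draw]
  RT 60: heading 180 -> 120
  -- iteration 5/6 --
  FD 8: (0,-13.856) -> (-4,-6.928) [heading=120, draw]
  RT 60: heading 120 -> 60
  -- iteration 6/6 --
  FD 8: (-4,-6.928) -> (0,0) [heading=60, draw]
  RT 60: heading 60 -> 0
]
Final: pos=(0,0), heading=0, 6 segment(s) drawn

Start position: (0, 0)
Final position: (0, 0)
Distance = 0; < 1e-6 -> CLOSED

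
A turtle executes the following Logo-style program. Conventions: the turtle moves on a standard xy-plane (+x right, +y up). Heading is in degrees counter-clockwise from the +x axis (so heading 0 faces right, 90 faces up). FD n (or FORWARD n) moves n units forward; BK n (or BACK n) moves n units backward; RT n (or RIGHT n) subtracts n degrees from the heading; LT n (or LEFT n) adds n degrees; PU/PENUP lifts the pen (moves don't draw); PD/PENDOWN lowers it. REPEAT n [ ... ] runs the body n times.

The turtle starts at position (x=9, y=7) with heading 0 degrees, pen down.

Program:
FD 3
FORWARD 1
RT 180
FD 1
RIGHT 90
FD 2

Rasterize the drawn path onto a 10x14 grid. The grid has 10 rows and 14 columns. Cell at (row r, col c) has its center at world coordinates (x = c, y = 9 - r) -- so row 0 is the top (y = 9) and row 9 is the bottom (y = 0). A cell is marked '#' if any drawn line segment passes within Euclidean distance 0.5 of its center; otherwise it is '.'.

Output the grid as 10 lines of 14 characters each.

Segment 0: (9,7) -> (12,7)
Segment 1: (12,7) -> (13,7)
Segment 2: (13,7) -> (12,7)
Segment 3: (12,7) -> (12,9)

Answer: ............#.
............#.
.........#####
..............
..............
..............
..............
..............
..............
..............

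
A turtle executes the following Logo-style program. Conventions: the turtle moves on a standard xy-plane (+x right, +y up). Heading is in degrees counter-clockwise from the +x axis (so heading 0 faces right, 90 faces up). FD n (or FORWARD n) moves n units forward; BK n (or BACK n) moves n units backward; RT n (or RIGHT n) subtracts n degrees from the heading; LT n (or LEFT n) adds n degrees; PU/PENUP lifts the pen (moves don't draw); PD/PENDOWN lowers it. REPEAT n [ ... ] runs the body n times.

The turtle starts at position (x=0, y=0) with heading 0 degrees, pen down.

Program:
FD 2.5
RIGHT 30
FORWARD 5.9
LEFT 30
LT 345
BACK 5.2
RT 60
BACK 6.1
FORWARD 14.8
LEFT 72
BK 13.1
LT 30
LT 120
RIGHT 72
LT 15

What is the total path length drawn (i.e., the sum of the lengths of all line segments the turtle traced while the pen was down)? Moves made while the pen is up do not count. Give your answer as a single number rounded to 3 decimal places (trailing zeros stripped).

Answer: 47.6

Derivation:
Executing turtle program step by step:
Start: pos=(0,0), heading=0, pen down
FD 2.5: (0,0) -> (2.5,0) [heading=0, draw]
RT 30: heading 0 -> 330
FD 5.9: (2.5,0) -> (7.61,-2.95) [heading=330, draw]
LT 30: heading 330 -> 0
LT 345: heading 0 -> 345
BK 5.2: (7.61,-2.95) -> (2.587,-1.604) [heading=345, draw]
RT 60: heading 345 -> 285
BK 6.1: (2.587,-1.604) -> (1.008,4.288) [heading=285, draw]
FD 14.8: (1.008,4.288) -> (4.838,-10.008) [heading=285, draw]
LT 72: heading 285 -> 357
BK 13.1: (4.838,-10.008) -> (-8.244,-9.322) [heading=357, draw]
LT 30: heading 357 -> 27
LT 120: heading 27 -> 147
RT 72: heading 147 -> 75
LT 15: heading 75 -> 90
Final: pos=(-8.244,-9.322), heading=90, 6 segment(s) drawn

Segment lengths:
  seg 1: (0,0) -> (2.5,0), length = 2.5
  seg 2: (2.5,0) -> (7.61,-2.95), length = 5.9
  seg 3: (7.61,-2.95) -> (2.587,-1.604), length = 5.2
  seg 4: (2.587,-1.604) -> (1.008,4.288), length = 6.1
  seg 5: (1.008,4.288) -> (4.838,-10.008), length = 14.8
  seg 6: (4.838,-10.008) -> (-8.244,-9.322), length = 13.1
Total = 47.6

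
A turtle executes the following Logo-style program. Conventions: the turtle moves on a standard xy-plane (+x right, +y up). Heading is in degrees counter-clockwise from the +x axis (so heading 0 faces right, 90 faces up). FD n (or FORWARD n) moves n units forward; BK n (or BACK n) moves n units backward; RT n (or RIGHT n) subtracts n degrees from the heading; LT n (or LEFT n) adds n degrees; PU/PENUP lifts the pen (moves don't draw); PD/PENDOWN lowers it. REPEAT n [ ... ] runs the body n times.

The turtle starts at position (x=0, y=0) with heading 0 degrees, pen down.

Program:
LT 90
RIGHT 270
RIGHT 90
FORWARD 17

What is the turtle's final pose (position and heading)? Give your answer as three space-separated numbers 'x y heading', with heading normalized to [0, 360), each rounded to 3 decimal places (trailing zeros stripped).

Executing turtle program step by step:
Start: pos=(0,0), heading=0, pen down
LT 90: heading 0 -> 90
RT 270: heading 90 -> 180
RT 90: heading 180 -> 90
FD 17: (0,0) -> (0,17) [heading=90, draw]
Final: pos=(0,17), heading=90, 1 segment(s) drawn

Answer: 0 17 90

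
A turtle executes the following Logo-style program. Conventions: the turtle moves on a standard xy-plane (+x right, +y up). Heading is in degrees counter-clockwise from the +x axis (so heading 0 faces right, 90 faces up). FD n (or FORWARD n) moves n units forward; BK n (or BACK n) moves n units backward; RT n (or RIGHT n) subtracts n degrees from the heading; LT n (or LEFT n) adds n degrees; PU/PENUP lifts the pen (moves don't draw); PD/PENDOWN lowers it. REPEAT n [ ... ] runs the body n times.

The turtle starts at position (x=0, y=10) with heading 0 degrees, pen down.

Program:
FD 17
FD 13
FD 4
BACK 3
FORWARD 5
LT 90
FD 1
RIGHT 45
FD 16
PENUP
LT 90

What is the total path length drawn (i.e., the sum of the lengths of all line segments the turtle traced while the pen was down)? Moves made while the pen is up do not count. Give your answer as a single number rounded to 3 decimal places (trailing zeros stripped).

Executing turtle program step by step:
Start: pos=(0,10), heading=0, pen down
FD 17: (0,10) -> (17,10) [heading=0, draw]
FD 13: (17,10) -> (30,10) [heading=0, draw]
FD 4: (30,10) -> (34,10) [heading=0, draw]
BK 3: (34,10) -> (31,10) [heading=0, draw]
FD 5: (31,10) -> (36,10) [heading=0, draw]
LT 90: heading 0 -> 90
FD 1: (36,10) -> (36,11) [heading=90, draw]
RT 45: heading 90 -> 45
FD 16: (36,11) -> (47.314,22.314) [heading=45, draw]
PU: pen up
LT 90: heading 45 -> 135
Final: pos=(47.314,22.314), heading=135, 7 segment(s) drawn

Segment lengths:
  seg 1: (0,10) -> (17,10), length = 17
  seg 2: (17,10) -> (30,10), length = 13
  seg 3: (30,10) -> (34,10), length = 4
  seg 4: (34,10) -> (31,10), length = 3
  seg 5: (31,10) -> (36,10), length = 5
  seg 6: (36,10) -> (36,11), length = 1
  seg 7: (36,11) -> (47.314,22.314), length = 16
Total = 59

Answer: 59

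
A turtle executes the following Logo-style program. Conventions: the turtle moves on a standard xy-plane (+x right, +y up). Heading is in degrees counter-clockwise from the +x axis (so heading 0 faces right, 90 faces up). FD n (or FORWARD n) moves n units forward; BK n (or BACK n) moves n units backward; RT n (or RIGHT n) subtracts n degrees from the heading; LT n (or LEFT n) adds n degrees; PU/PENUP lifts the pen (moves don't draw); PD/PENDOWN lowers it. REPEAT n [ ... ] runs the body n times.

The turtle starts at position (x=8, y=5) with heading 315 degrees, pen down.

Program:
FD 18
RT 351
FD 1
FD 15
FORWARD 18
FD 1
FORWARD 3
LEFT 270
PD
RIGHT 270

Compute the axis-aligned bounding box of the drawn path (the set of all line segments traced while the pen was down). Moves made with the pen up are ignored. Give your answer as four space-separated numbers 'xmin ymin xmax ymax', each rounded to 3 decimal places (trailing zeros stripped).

Executing turtle program step by step:
Start: pos=(8,5), heading=315, pen down
FD 18: (8,5) -> (20.728,-7.728) [heading=315, draw]
RT 351: heading 315 -> 324
FD 1: (20.728,-7.728) -> (21.537,-8.316) [heading=324, draw]
FD 15: (21.537,-8.316) -> (33.672,-17.132) [heading=324, draw]
FD 18: (33.672,-17.132) -> (48.234,-27.713) [heading=324, draw]
FD 1: (48.234,-27.713) -> (49.044,-28.3) [heading=324, draw]
FD 3: (49.044,-28.3) -> (51.471,-30.064) [heading=324, draw]
LT 270: heading 324 -> 234
PD: pen down
RT 270: heading 234 -> 324
Final: pos=(51.471,-30.064), heading=324, 6 segment(s) drawn

Segment endpoints: x in {8, 20.728, 21.537, 33.672, 48.234, 49.044, 51.471}, y in {-30.064, -28.3, -27.713, -17.132, -8.316, -7.728, 5}
xmin=8, ymin=-30.064, xmax=51.471, ymax=5

Answer: 8 -30.064 51.471 5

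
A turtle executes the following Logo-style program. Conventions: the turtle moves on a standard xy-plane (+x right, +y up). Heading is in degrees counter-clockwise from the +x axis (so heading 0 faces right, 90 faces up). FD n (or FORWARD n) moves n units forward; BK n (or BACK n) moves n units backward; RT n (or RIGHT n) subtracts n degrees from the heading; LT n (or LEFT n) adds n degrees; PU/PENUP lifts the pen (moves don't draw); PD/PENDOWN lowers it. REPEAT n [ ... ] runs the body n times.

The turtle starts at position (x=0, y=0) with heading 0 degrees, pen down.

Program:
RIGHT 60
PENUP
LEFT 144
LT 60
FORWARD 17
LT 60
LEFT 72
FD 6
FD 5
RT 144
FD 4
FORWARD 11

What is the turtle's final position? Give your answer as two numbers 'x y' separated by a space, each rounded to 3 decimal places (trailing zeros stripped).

Executing turtle program step by step:
Start: pos=(0,0), heading=0, pen down
RT 60: heading 0 -> 300
PU: pen up
LT 144: heading 300 -> 84
LT 60: heading 84 -> 144
FD 17: (0,0) -> (-13.753,9.992) [heading=144, move]
LT 60: heading 144 -> 204
LT 72: heading 204 -> 276
FD 6: (-13.753,9.992) -> (-13.126,4.025) [heading=276, move]
FD 5: (-13.126,4.025) -> (-12.603,-0.947) [heading=276, move]
RT 144: heading 276 -> 132
FD 4: (-12.603,-0.947) -> (-15.28,2.025) [heading=132, move]
FD 11: (-15.28,2.025) -> (-22.64,10.2) [heading=132, move]
Final: pos=(-22.64,10.2), heading=132, 0 segment(s) drawn

Answer: -22.64 10.2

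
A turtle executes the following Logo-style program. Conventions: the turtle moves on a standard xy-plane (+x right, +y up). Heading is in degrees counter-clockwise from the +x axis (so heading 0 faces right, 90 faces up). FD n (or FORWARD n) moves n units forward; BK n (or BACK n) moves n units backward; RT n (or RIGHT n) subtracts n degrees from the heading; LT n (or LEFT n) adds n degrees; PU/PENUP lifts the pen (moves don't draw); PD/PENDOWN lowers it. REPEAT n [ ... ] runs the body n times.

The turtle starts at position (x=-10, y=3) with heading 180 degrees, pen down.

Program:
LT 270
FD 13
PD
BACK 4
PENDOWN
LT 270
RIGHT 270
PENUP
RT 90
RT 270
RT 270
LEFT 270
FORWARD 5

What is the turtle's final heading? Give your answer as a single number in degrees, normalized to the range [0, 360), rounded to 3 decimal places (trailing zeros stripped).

Executing turtle program step by step:
Start: pos=(-10,3), heading=180, pen down
LT 270: heading 180 -> 90
FD 13: (-10,3) -> (-10,16) [heading=90, draw]
PD: pen down
BK 4: (-10,16) -> (-10,12) [heading=90, draw]
PD: pen down
LT 270: heading 90 -> 0
RT 270: heading 0 -> 90
PU: pen up
RT 90: heading 90 -> 0
RT 270: heading 0 -> 90
RT 270: heading 90 -> 180
LT 270: heading 180 -> 90
FD 5: (-10,12) -> (-10,17) [heading=90, move]
Final: pos=(-10,17), heading=90, 2 segment(s) drawn

Answer: 90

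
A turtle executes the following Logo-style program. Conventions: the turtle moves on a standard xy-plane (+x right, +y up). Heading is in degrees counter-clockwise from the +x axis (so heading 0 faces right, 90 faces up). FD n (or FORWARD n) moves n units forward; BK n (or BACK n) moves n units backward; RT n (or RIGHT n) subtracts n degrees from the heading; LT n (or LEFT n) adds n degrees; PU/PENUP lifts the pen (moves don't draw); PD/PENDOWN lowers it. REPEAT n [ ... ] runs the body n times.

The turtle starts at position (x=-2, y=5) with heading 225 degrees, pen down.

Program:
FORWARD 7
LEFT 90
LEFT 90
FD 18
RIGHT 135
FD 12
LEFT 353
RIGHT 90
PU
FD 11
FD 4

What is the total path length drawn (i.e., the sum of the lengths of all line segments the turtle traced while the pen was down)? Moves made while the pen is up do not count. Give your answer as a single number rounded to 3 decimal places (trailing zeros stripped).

Answer: 37

Derivation:
Executing turtle program step by step:
Start: pos=(-2,5), heading=225, pen down
FD 7: (-2,5) -> (-6.95,0.05) [heading=225, draw]
LT 90: heading 225 -> 315
LT 90: heading 315 -> 45
FD 18: (-6.95,0.05) -> (5.778,12.778) [heading=45, draw]
RT 135: heading 45 -> 270
FD 12: (5.778,12.778) -> (5.778,0.778) [heading=270, draw]
LT 353: heading 270 -> 263
RT 90: heading 263 -> 173
PU: pen up
FD 11: (5.778,0.778) -> (-5.14,2.119) [heading=173, move]
FD 4: (-5.14,2.119) -> (-9.11,2.606) [heading=173, move]
Final: pos=(-9.11,2.606), heading=173, 3 segment(s) drawn

Segment lengths:
  seg 1: (-2,5) -> (-6.95,0.05), length = 7
  seg 2: (-6.95,0.05) -> (5.778,12.778), length = 18
  seg 3: (5.778,12.778) -> (5.778,0.778), length = 12
Total = 37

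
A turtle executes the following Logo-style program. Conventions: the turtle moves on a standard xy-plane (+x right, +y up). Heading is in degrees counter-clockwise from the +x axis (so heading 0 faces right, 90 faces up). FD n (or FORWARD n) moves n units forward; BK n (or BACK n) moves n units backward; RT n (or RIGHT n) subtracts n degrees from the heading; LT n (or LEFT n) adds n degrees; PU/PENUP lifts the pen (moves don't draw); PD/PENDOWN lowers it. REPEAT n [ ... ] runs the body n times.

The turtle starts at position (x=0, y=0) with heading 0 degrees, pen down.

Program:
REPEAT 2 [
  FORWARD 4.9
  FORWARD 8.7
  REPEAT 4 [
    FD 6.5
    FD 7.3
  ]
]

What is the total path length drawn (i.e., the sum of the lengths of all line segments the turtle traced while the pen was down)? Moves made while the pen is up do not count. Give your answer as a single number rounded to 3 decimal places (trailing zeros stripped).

Answer: 137.6

Derivation:
Executing turtle program step by step:
Start: pos=(0,0), heading=0, pen down
REPEAT 2 [
  -- iteration 1/2 --
  FD 4.9: (0,0) -> (4.9,0) [heading=0, draw]
  FD 8.7: (4.9,0) -> (13.6,0) [heading=0, draw]
  REPEAT 4 [
    -- iteration 1/4 --
    FD 6.5: (13.6,0) -> (20.1,0) [heading=0, draw]
    FD 7.3: (20.1,0) -> (27.4,0) [heading=0, draw]
    -- iteration 2/4 --
    FD 6.5: (27.4,0) -> (33.9,0) [heading=0, draw]
    FD 7.3: (33.9,0) -> (41.2,0) [heading=0, draw]
    -- iteration 3/4 --
    FD 6.5: (41.2,0) -> (47.7,0) [heading=0, draw]
    FD 7.3: (47.7,0) -> (55,0) [heading=0, draw]
    -- iteration 4/4 --
    FD 6.5: (55,0) -> (61.5,0) [heading=0, draw]
    FD 7.3: (61.5,0) -> (68.8,0) [heading=0, draw]
  ]
  -- iteration 2/2 --
  FD 4.9: (68.8,0) -> (73.7,0) [heading=0, draw]
  FD 8.7: (73.7,0) -> (82.4,0) [heading=0, draw]
  REPEAT 4 [
    -- iteration 1/4 --
    FD 6.5: (82.4,0) -> (88.9,0) [heading=0, draw]
    FD 7.3: (88.9,0) -> (96.2,0) [heading=0, draw]
    -- iteration 2/4 --
    FD 6.5: (96.2,0) -> (102.7,0) [heading=0, draw]
    FD 7.3: (102.7,0) -> (110,0) [heading=0, draw]
    -- iteration 3/4 --
    FD 6.5: (110,0) -> (116.5,0) [heading=0, draw]
    FD 7.3: (116.5,0) -> (123.8,0) [heading=0, draw]
    -- iteration 4/4 --
    FD 6.5: (123.8,0) -> (130.3,0) [heading=0, draw]
    FD 7.3: (130.3,0) -> (137.6,0) [heading=0, draw]
  ]
]
Final: pos=(137.6,0), heading=0, 20 segment(s) drawn

Segment lengths:
  seg 1: (0,0) -> (4.9,0), length = 4.9
  seg 2: (4.9,0) -> (13.6,0), length = 8.7
  seg 3: (13.6,0) -> (20.1,0), length = 6.5
  seg 4: (20.1,0) -> (27.4,0), length = 7.3
  seg 5: (27.4,0) -> (33.9,0), length = 6.5
  seg 6: (33.9,0) -> (41.2,0), length = 7.3
  seg 7: (41.2,0) -> (47.7,0), length = 6.5
  seg 8: (47.7,0) -> (55,0), length = 7.3
  seg 9: (55,0) -> (61.5,0), length = 6.5
  seg 10: (61.5,0) -> (68.8,0), length = 7.3
  seg 11: (68.8,0) -> (73.7,0), length = 4.9
  seg 12: (73.7,0) -> (82.4,0), length = 8.7
  seg 13: (82.4,0) -> (88.9,0), length = 6.5
  seg 14: (88.9,0) -> (96.2,0), length = 7.3
  seg 15: (96.2,0) -> (102.7,0), length = 6.5
  seg 16: (102.7,0) -> (110,0), length = 7.3
  seg 17: (110,0) -> (116.5,0), length = 6.5
  seg 18: (116.5,0) -> (123.8,0), length = 7.3
  seg 19: (123.8,0) -> (130.3,0), length = 6.5
  seg 20: (130.3,0) -> (137.6,0), length = 7.3
Total = 137.6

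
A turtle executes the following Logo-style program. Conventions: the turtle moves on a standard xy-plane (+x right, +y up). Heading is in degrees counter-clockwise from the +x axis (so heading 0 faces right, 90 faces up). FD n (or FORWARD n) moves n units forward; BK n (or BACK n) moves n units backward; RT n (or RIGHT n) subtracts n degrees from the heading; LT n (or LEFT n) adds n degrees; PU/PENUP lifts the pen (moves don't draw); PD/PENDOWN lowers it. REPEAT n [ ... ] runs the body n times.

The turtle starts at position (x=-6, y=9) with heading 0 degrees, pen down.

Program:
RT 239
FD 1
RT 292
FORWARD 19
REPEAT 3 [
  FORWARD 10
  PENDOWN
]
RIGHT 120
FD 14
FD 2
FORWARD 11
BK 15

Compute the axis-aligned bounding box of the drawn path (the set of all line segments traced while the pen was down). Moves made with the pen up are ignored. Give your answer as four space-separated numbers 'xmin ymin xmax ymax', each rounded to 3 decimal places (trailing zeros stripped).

Executing turtle program step by step:
Start: pos=(-6,9), heading=0, pen down
RT 239: heading 0 -> 121
FD 1: (-6,9) -> (-6.515,9.857) [heading=121, draw]
RT 292: heading 121 -> 189
FD 19: (-6.515,9.857) -> (-25.281,6.885) [heading=189, draw]
REPEAT 3 [
  -- iteration 1/3 --
  FD 10: (-25.281,6.885) -> (-35.158,5.321) [heading=189, draw]
  PD: pen down
  -- iteration 2/3 --
  FD 10: (-35.158,5.321) -> (-45.035,3.756) [heading=189, draw]
  PD: pen down
  -- iteration 3/3 --
  FD 10: (-45.035,3.756) -> (-54.912,2.192) [heading=189, draw]
  PD: pen down
]
RT 120: heading 189 -> 69
FD 14: (-54.912,2.192) -> (-49.895,15.262) [heading=69, draw]
FD 2: (-49.895,15.262) -> (-49.178,17.129) [heading=69, draw]
FD 11: (-49.178,17.129) -> (-45.236,27.399) [heading=69, draw]
BK 15: (-45.236,27.399) -> (-50.611,13.395) [heading=69, draw]
Final: pos=(-50.611,13.395), heading=69, 9 segment(s) drawn

Segment endpoints: x in {-54.912, -50.611, -49.895, -49.178, -45.236, -45.035, -35.158, -25.281, -6.515, -6}, y in {2.192, 3.756, 5.321, 6.885, 9, 9.857, 13.395, 15.262, 17.129, 27.399}
xmin=-54.912, ymin=2.192, xmax=-6, ymax=27.399

Answer: -54.912 2.192 -6 27.399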